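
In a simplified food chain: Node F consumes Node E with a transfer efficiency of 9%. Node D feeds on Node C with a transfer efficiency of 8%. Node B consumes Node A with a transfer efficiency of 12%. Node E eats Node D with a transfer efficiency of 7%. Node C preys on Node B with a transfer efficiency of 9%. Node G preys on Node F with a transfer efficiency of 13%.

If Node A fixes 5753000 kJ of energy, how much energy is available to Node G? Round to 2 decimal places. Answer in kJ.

4.07 kJ

Node B: 5753000 × 0.12 = 690360 kJ
Node C: 690360 × 0.09 = 62132.4 kJ
Node D: 62132.4 × 0.08 = 4970.592 kJ
Node E: 4970.592 × 0.07 = 347.94144 kJ
Node F: 347.94144 × 0.09 = 31.3147296 kJ
Node G: 31.3147296 × 0.13 = 4.070914848 kJ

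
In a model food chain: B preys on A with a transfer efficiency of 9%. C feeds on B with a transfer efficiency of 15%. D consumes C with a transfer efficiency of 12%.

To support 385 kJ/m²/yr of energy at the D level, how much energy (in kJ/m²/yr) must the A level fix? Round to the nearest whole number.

Cumulative transfer efficiency: 0.09 × 0.15 × 0.12 = 0.00162
A energy = 385 / 0.00162 = 237654 kJ/m²/yr

237654 kJ/m²/yr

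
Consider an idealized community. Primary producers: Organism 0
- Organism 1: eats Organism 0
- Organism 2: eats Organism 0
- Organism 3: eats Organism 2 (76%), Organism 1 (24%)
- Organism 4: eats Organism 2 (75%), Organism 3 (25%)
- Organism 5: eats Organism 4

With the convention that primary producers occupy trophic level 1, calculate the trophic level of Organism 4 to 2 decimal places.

Organism 1: 1 + 1 = 2
Organism 2: 1 + 1 = 2
Organism 3: 1 + (0.76×2 + 0.24×2) = 3
Organism 4: 1 + (0.75×2 + 0.25×3) = 3.25
Organism 5: 1 + 3.25 = 4.25

3.25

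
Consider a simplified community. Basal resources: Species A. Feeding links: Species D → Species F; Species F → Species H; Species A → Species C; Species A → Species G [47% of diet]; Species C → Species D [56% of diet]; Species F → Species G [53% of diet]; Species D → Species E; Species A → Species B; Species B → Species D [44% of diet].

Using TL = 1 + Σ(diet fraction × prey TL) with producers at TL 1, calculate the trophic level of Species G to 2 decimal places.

Species B: 1 + 1 = 2
Species C: 1 + 1 = 2
Species D: 1 + (0.56×2 + 0.44×2) = 3
Species E: 1 + 3 = 4
Species F: 1 + 3 = 4
Species G: 1 + (0.53×4 + 0.47×1) = 3.59
Species H: 1 + 4 = 5

3.59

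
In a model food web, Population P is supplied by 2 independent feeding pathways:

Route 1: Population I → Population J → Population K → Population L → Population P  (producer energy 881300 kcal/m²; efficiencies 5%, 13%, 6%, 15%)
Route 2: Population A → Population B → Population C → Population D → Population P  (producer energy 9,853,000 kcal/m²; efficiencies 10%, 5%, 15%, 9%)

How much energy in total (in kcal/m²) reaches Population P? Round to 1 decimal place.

716.6 kcal/m²

Route 1: 881300 × 0.05 × 0.13 × 0.06 × 0.15 = 51.55605 kcal/m²
Route 2: 9853000 × 0.1 × 0.05 × 0.15 × 0.09 = 665.0775 kcal/m²
Total at Population P: 51.55605 + 665.0775 = 716.63355 kcal/m²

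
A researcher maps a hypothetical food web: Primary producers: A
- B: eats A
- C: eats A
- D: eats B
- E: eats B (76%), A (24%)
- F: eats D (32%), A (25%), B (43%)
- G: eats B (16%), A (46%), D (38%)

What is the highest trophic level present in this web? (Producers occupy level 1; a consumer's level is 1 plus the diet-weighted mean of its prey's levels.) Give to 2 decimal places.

3.07

B: 1 + 1 = 2
C: 1 + 1 = 2
D: 1 + 2 = 3
E: 1 + (0.76×2 + 0.24×1) = 2.76
F: 1 + (0.32×3 + 0.25×1 + 0.43×2) = 3.07
G: 1 + (0.16×2 + 0.46×1 + 0.38×3) = 2.92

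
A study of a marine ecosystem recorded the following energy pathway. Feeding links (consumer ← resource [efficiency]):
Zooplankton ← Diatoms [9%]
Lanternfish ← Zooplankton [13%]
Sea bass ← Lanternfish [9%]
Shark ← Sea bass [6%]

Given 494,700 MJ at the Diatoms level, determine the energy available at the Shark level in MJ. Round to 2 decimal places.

31.26 MJ

Zooplankton: 494700 × 0.09 = 44523 MJ
Lanternfish: 44523 × 0.13 = 5787.99 MJ
Sea bass: 5787.99 × 0.09 = 520.9191 MJ
Shark: 520.9191 × 0.06 = 31.255146 MJ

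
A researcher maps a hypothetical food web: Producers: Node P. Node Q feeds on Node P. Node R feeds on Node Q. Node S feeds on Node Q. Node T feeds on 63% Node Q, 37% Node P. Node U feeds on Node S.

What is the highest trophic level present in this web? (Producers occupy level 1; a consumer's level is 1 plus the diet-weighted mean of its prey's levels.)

4

Node Q: 1 + 1 = 2
Node R: 1 + 2 = 3
Node S: 1 + 2 = 3
Node T: 1 + (0.63×2 + 0.37×1) = 2.63
Node U: 1 + 3 = 4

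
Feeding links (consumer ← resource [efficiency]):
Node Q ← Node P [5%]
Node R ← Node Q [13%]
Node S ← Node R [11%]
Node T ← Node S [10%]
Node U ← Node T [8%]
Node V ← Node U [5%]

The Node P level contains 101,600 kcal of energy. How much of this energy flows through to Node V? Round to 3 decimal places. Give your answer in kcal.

Node Q: 101600 × 0.05 = 5080 kcal
Node R: 5080 × 0.13 = 660.4 kcal
Node S: 660.4 × 0.11 = 72.644 kcal
Node T: 72.644 × 0.1 = 7.2644 kcal
Node U: 7.2644 × 0.08 = 0.581152 kcal
Node V: 0.581152 × 0.05 = 0.0290576 kcal

0.029 kcal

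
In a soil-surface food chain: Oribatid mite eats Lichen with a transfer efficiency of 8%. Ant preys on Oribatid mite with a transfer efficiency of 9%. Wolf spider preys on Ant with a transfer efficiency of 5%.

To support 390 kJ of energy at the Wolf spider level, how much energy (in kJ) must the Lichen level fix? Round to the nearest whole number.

1083333 kJ

Cumulative transfer efficiency: 0.08 × 0.09 × 0.05 = 0.00036
Lichen energy = 390 / 0.00036 = 1083333 kJ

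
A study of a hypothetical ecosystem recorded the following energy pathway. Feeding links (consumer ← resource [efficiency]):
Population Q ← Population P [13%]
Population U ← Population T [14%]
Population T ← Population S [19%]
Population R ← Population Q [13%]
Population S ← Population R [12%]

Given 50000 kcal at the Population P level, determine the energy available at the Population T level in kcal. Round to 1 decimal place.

19.3 kcal

Population Q: 50000 × 0.13 = 6500 kcal
Population R: 6500 × 0.13 = 845 kcal
Population S: 845 × 0.12 = 101.4 kcal
Population T: 101.4 × 0.19 = 19.266 kcal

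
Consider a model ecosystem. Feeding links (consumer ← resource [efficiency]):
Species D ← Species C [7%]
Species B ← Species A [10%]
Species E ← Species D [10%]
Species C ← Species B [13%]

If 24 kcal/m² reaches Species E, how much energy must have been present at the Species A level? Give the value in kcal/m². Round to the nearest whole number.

Cumulative transfer efficiency: 0.1 × 0.13 × 0.07 × 0.1 = 0.000091
Species A energy = 24 / 0.000091 = 263736 kcal/m²

263736 kcal/m²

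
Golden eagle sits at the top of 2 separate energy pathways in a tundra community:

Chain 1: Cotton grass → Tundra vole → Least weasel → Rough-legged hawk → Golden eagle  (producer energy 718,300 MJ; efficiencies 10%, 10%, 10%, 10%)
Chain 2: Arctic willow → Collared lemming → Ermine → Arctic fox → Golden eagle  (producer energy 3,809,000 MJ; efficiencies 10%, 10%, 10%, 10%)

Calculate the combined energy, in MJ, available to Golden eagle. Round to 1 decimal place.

Chain 1: 718300 × 0.1 × 0.1 × 0.1 × 0.1 = 71.83 MJ
Chain 2: 3809000 × 0.1 × 0.1 × 0.1 × 0.1 = 380.9 MJ
Total at Golden eagle: 71.83 + 380.9 = 452.73 MJ

452.7 MJ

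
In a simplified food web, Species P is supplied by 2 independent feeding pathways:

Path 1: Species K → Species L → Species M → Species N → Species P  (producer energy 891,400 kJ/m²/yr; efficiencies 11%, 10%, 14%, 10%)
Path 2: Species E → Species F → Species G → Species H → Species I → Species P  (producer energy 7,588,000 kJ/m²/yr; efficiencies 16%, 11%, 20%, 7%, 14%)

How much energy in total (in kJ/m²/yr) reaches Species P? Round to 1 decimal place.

Path 1: 891400 × 0.11 × 0.1 × 0.14 × 0.1 = 137.2756 kJ/m²/yr
Path 2: 7588000 × 0.16 × 0.11 × 0.2 × 0.07 × 0.14 = 261.755648 kJ/m²/yr
Total at Species P: 137.2756 + 261.755648 = 399.031248 kJ/m²/yr

399.0 kJ/m²/yr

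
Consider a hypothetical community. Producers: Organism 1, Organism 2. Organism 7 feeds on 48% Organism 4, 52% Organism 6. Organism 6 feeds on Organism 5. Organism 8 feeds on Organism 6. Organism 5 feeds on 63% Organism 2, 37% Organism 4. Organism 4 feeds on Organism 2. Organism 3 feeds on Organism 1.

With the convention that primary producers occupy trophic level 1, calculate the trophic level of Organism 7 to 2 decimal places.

Organism 3: 1 + 1 = 2
Organism 4: 1 + 1 = 2
Organism 5: 1 + (0.63×1 + 0.37×2) = 2.37
Organism 6: 1 + 2.37 = 3.37
Organism 7: 1 + (0.48×2 + 0.52×3.37) = 3.7124
Organism 8: 1 + 3.37 = 4.37

3.71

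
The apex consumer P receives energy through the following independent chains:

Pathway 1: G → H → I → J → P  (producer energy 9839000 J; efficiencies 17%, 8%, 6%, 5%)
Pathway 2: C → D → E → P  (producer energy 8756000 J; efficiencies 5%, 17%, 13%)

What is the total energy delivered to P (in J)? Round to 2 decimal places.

10076.81 J

Pathway 1: 9839000 × 0.17 × 0.08 × 0.06 × 0.05 = 401.4312 J
Pathway 2: 8756000 × 0.05 × 0.17 × 0.13 = 9675.38 J
Total at P: 401.4312 + 9675.38 = 10076.8112 J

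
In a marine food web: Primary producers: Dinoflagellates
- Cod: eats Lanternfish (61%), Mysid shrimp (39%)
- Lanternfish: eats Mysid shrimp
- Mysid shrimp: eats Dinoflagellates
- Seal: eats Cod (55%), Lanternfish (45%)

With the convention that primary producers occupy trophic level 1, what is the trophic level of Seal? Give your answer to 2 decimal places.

4.34

Mysid shrimp: 1 + 1 = 2
Lanternfish: 1 + 2 = 3
Cod: 1 + (0.61×3 + 0.39×2) = 3.61
Seal: 1 + (0.55×3.61 + 0.45×3) = 4.3355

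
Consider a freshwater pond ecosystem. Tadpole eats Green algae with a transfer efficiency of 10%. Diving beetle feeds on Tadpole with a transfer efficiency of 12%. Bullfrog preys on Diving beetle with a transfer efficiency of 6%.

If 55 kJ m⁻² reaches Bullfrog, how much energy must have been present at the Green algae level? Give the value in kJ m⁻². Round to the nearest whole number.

76389 kJ m⁻²

Cumulative transfer efficiency: 0.1 × 0.12 × 0.06 = 0.00072
Green algae energy = 55 / 0.00072 = 76389 kJ m⁻²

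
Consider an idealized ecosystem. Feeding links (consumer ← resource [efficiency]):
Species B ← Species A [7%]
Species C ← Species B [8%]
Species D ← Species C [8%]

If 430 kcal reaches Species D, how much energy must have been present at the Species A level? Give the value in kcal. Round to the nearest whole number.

Cumulative transfer efficiency: 0.07 × 0.08 × 0.08 = 0.000448
Species A energy = 430 / 0.000448 = 959821 kcal

959821 kcal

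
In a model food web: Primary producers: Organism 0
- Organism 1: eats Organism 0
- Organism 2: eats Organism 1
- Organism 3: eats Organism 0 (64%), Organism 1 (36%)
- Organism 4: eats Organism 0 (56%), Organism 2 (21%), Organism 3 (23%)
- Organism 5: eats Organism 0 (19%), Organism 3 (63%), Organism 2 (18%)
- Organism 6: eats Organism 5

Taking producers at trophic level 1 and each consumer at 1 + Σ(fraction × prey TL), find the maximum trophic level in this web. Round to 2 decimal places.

4.22

Organism 1: 1 + 1 = 2
Organism 2: 1 + 2 = 3
Organism 3: 1 + (0.64×1 + 0.36×2) = 2.36
Organism 4: 1 + (0.56×1 + 0.21×3 + 0.23×2.36) = 2.7328
Organism 5: 1 + (0.19×1 + 0.63×2.36 + 0.18×3) = 3.2168
Organism 6: 1 + 3.2168 = 4.2168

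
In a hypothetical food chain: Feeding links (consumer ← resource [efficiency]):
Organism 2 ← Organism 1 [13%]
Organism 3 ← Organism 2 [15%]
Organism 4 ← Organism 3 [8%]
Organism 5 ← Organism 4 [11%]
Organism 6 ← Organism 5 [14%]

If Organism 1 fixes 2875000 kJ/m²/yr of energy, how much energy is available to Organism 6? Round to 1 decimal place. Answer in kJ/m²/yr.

69.1 kJ/m²/yr

Organism 2: 2875000 × 0.13 = 373750 kJ/m²/yr
Organism 3: 373750 × 0.15 = 56062.5 kJ/m²/yr
Organism 4: 56062.5 × 0.08 = 4485 kJ/m²/yr
Organism 5: 4485 × 0.11 = 493.35 kJ/m²/yr
Organism 6: 493.35 × 0.14 = 69.069 kJ/m²/yr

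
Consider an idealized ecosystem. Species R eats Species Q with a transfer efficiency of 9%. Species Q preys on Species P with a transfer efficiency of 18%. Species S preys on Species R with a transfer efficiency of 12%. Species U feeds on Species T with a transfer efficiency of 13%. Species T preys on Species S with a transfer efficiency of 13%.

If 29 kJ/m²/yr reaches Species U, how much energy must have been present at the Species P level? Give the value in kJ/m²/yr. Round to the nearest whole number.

882704 kJ/m²/yr

Cumulative transfer efficiency: 0.18 × 0.09 × 0.12 × 0.13 × 0.13 = 0.0000328536
Species P energy = 29 / 0.0000328536 = 882704 kJ/m²/yr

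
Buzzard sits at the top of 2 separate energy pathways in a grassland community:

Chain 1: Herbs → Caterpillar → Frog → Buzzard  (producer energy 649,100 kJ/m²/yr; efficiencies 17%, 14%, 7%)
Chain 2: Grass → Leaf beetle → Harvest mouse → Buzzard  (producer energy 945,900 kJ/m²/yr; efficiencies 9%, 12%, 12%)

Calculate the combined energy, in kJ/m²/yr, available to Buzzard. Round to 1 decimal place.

2307.3 kJ/m²/yr

Chain 1: 649100 × 0.17 × 0.14 × 0.07 = 1081.4006 kJ/m²/yr
Chain 2: 945900 × 0.09 × 0.12 × 0.12 = 1225.8864 kJ/m²/yr
Total at Buzzard: 1081.4006 + 1225.8864 = 2307.287 kJ/m²/yr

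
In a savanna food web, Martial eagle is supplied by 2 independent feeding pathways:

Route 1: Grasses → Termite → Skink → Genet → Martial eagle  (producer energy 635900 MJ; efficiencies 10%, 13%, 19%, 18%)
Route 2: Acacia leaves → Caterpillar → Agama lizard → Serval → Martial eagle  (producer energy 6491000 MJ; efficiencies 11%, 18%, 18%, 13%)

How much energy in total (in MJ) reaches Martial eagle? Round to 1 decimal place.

Route 1: 635900 × 0.1 × 0.13 × 0.19 × 0.18 = 282.72114 MJ
Route 2: 6491000 × 0.11 × 0.18 × 0.18 × 0.13 = 3007.41012 MJ
Total at Martial eagle: 282.72114 + 3007.41012 = 3290.13126 MJ

3290.1 MJ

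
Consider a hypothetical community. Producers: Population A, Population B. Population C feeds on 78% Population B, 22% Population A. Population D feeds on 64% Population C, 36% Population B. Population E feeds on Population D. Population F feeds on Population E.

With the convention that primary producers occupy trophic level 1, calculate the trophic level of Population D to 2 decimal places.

2.64

Population C: 1 + (0.78×1 + 0.22×1) = 2
Population D: 1 + (0.64×2 + 0.36×1) = 2.64
Population E: 1 + 2.64 = 3.64
Population F: 1 + 3.64 = 4.64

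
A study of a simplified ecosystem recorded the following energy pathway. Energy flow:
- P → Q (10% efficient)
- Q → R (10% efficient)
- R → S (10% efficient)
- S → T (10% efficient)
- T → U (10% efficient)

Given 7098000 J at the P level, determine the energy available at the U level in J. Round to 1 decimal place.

Q: 7098000 × 0.1 = 709800 J
R: 709800 × 0.1 = 70980 J
S: 70980 × 0.1 = 7098 J
T: 7098 × 0.1 = 709.8 J
U: 709.8 × 0.1 = 70.98 J

71.0 J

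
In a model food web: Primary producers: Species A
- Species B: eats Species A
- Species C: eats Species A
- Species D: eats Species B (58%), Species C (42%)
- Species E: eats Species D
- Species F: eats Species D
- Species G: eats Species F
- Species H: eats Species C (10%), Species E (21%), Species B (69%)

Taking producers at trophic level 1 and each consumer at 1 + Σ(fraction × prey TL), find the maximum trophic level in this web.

Species B: 1 + 1 = 2
Species C: 1 + 1 = 2
Species D: 1 + (0.58×2 + 0.42×2) = 3
Species E: 1 + 3 = 4
Species F: 1 + 3 = 4
Species G: 1 + 4 = 5
Species H: 1 + (0.1×2 + 0.21×4 + 0.69×2) = 3.42

5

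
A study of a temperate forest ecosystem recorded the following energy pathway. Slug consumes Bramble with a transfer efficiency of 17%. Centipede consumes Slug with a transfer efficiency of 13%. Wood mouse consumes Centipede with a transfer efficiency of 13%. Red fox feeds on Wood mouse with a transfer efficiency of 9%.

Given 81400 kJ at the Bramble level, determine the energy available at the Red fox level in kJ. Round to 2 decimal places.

Slug: 81400 × 0.17 = 13838 kJ
Centipede: 13838 × 0.13 = 1798.94 kJ
Wood mouse: 1798.94 × 0.13 = 233.8622 kJ
Red fox: 233.8622 × 0.09 = 21.047598 kJ

21.05 kJ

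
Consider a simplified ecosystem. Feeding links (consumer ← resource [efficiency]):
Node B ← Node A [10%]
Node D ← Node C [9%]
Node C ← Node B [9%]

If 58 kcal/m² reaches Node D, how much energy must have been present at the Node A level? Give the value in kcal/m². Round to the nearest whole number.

71605 kcal/m²

Cumulative transfer efficiency: 0.1 × 0.09 × 0.09 = 0.00081
Node A energy = 58 / 0.00081 = 71605 kcal/m²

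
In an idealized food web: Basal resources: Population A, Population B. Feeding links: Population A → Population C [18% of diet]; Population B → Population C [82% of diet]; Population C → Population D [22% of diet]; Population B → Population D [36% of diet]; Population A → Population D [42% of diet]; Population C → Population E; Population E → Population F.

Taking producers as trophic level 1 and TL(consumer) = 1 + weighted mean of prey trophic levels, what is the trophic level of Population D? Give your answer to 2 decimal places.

Population C: 1 + (0.18×1 + 0.82×1) = 2
Population D: 1 + (0.22×2 + 0.36×1 + 0.42×1) = 2.22
Population E: 1 + 2 = 3
Population F: 1 + 3 = 4

2.22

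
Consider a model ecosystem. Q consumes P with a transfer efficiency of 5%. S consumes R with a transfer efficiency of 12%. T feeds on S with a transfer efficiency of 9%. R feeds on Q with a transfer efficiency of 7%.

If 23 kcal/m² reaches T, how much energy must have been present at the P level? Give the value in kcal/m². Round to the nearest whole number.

Cumulative transfer efficiency: 0.05 × 0.07 × 0.12 × 0.09 = 0.0000378
P energy = 23 / 0.0000378 = 608466 kcal/m²

608466 kcal/m²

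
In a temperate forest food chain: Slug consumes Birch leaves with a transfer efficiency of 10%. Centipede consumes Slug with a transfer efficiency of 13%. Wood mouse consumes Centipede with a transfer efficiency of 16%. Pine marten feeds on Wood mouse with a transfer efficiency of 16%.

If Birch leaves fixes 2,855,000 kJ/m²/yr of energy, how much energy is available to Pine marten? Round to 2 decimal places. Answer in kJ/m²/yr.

Slug: 2855000 × 0.1 = 285500 kJ/m²/yr
Centipede: 285500 × 0.13 = 37115 kJ/m²/yr
Wood mouse: 37115 × 0.16 = 5938.4 kJ/m²/yr
Pine marten: 5938.4 × 0.16 = 950.144 kJ/m²/yr

950.14 kJ/m²/yr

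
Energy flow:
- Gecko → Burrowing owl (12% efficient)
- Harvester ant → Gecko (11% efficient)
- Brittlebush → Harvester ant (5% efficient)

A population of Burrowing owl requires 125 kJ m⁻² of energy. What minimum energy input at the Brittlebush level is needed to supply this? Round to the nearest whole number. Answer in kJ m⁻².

Cumulative transfer efficiency: 0.05 × 0.11 × 0.12 = 0.00066
Brittlebush energy = 125 / 0.00066 = 189394 kJ m⁻²

189394 kJ m⁻²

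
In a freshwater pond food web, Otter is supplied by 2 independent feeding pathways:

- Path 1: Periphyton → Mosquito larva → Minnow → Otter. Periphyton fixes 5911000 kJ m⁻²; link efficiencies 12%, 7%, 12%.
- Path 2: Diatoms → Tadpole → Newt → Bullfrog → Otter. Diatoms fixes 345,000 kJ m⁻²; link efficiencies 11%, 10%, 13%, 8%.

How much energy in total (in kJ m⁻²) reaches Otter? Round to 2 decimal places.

Path 1: 5911000 × 0.12 × 0.07 × 0.12 = 5958.288 kJ m⁻²
Path 2: 345000 × 0.11 × 0.1 × 0.13 × 0.08 = 39.468 kJ m⁻²
Total at Otter: 5958.288 + 39.468 = 5997.756 kJ m⁻²

5997.76 kJ m⁻²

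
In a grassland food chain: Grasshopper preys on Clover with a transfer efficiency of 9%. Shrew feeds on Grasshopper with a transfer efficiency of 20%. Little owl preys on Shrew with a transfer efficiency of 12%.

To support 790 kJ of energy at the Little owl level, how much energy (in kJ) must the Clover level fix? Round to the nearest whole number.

Cumulative transfer efficiency: 0.09 × 0.2 × 0.12 = 0.00216
Clover energy = 790 / 0.00216 = 365741 kJ

365741 kJ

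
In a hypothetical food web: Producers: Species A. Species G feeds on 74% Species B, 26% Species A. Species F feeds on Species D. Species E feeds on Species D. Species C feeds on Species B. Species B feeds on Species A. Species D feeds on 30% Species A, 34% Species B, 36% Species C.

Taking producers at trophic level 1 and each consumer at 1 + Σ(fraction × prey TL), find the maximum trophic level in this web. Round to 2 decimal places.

4.06

Species B: 1 + 1 = 2
Species C: 1 + 2 = 3
Species D: 1 + (0.3×1 + 0.34×2 + 0.36×3) = 3.06
Species E: 1 + 3.06 = 4.06
Species F: 1 + 3.06 = 4.06
Species G: 1 + (0.74×2 + 0.26×1) = 2.74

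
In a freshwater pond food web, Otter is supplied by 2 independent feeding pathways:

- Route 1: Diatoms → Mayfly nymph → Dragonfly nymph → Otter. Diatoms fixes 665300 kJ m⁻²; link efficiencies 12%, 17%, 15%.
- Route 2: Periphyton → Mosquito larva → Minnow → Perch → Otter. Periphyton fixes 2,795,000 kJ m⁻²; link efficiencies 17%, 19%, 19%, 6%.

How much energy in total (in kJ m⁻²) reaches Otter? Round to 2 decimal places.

3064.99 kJ m⁻²

Route 1: 665300 × 0.12 × 0.17 × 0.15 = 2035.818 kJ m⁻²
Route 2: 2795000 × 0.17 × 0.19 × 0.19 × 0.06 = 1029.1749 kJ m⁻²
Total at Otter: 2035.818 + 1029.1749 = 3064.9929 kJ m⁻²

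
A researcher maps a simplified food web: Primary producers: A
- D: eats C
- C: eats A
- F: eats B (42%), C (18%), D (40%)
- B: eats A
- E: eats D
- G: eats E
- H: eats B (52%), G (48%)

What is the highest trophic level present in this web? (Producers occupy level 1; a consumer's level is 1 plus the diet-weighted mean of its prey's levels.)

5

B: 1 + 1 = 2
C: 1 + 1 = 2
D: 1 + 2 = 3
E: 1 + 3 = 4
F: 1 + (0.42×2 + 0.18×2 + 0.4×3) = 3.4
G: 1 + 4 = 5
H: 1 + (0.52×2 + 0.48×5) = 4.44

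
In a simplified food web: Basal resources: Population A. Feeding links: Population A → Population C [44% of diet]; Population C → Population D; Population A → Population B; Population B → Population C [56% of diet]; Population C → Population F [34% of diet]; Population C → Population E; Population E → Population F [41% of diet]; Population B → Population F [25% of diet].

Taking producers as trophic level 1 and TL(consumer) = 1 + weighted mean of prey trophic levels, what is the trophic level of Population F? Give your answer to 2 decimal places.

3.83

Population B: 1 + 1 = 2
Population C: 1 + (0.56×2 + 0.44×1) = 2.56
Population D: 1 + 2.56 = 3.56
Population E: 1 + 2.56 = 3.56
Population F: 1 + (0.34×2.56 + 0.25×2 + 0.41×3.56) = 3.83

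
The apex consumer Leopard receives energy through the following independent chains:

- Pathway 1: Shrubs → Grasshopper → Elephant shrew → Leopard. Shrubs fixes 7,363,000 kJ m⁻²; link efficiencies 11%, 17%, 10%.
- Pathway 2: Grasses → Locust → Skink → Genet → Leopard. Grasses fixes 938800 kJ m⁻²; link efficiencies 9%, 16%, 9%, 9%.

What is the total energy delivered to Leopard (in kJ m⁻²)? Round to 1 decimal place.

13878.3 kJ m⁻²

Pathway 1: 7363000 × 0.11 × 0.17 × 0.1 = 13768.81 kJ m⁻²
Pathway 2: 938800 × 0.09 × 0.16 × 0.09 × 0.09 = 109.501632 kJ m⁻²
Total at Leopard: 13768.81 + 109.501632 = 13878.311632 kJ m⁻²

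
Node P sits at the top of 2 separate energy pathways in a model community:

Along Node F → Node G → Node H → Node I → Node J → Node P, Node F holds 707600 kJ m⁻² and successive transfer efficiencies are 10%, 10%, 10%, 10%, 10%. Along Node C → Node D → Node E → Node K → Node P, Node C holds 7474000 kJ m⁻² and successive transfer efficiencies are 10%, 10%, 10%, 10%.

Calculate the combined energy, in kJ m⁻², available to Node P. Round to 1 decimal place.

Via Node F: 707600 × 0.1 × 0.1 × 0.1 × 0.1 × 0.1 = 7.076 kJ m⁻²
Via Node C: 7474000 × 0.1 × 0.1 × 0.1 × 0.1 = 747.4 kJ m⁻²
Total at Node P: 7.076 + 747.4 = 754.476 kJ m⁻²

754.5 kJ m⁻²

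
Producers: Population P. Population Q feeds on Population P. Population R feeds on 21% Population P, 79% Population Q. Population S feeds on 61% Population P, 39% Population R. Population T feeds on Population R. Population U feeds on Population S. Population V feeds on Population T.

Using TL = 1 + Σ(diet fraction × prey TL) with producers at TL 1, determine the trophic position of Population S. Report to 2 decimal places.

2.70

Population Q: 1 + 1 = 2
Population R: 1 + (0.21×1 + 0.79×2) = 2.79
Population S: 1 + (0.61×1 + 0.39×2.79) = 2.6981
Population T: 1 + 2.79 = 3.79
Population U: 1 + 2.6981 = 3.6981
Population V: 1 + 3.79 = 4.79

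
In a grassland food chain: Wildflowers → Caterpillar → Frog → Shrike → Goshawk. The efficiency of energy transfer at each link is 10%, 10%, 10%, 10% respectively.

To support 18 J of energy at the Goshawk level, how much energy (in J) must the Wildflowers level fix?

Cumulative transfer efficiency: 0.1 × 0.1 × 0.1 × 0.1 = 0.0001
Wildflowers energy = 18 / 0.0001 = 180000 J

180000 J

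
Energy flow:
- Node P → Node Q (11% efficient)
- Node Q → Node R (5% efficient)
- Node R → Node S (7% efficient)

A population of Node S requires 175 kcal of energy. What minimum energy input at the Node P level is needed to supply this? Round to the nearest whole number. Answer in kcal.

Cumulative transfer efficiency: 0.11 × 0.05 × 0.07 = 0.000385
Node P energy = 175 / 0.000385 = 454545 kcal

454545 kcal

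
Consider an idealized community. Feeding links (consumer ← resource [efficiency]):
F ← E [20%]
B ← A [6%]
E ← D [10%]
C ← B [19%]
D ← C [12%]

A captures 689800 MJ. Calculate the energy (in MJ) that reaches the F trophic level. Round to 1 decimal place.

B: 689800 × 0.06 = 41388 MJ
C: 41388 × 0.19 = 7863.72 MJ
D: 7863.72 × 0.12 = 943.6464 MJ
E: 943.6464 × 0.1 = 94.36464 MJ
F: 94.36464 × 0.2 = 18.872928 MJ

18.9 MJ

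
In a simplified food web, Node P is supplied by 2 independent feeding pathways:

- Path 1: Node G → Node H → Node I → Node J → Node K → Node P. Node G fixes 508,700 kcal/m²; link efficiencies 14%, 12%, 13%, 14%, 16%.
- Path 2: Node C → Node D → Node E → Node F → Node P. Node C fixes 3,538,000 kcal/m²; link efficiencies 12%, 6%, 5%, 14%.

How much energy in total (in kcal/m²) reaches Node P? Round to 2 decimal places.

Path 1: 508700 × 0.14 × 0.12 × 0.13 × 0.14 × 0.16 = 24.88641792 kcal/m²
Path 2: 3538000 × 0.12 × 0.06 × 0.05 × 0.14 = 178.3152 kcal/m²
Total at Node P: 24.88641792 + 178.3152 = 203.20161792 kcal/m²

203.20 kcal/m²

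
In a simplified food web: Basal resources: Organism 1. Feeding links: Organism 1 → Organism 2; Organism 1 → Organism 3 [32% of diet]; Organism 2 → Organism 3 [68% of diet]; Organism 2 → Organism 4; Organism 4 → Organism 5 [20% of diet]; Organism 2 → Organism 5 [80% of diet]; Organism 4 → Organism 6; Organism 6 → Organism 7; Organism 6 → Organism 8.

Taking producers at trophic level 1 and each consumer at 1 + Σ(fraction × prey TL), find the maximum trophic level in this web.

5

Organism 2: 1 + 1 = 2
Organism 3: 1 + (0.32×1 + 0.68×2) = 2.68
Organism 4: 1 + 2 = 3
Organism 5: 1 + (0.2×3 + 0.8×2) = 3.2
Organism 6: 1 + 3 = 4
Organism 7: 1 + 4 = 5
Organism 8: 1 + 4 = 5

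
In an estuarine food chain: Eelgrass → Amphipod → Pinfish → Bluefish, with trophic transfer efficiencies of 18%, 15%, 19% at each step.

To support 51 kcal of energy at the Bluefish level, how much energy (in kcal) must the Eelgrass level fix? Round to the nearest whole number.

Cumulative transfer efficiency: 0.18 × 0.15 × 0.19 = 0.00513
Eelgrass energy = 51 / 0.00513 = 9942 kcal

9942 kcal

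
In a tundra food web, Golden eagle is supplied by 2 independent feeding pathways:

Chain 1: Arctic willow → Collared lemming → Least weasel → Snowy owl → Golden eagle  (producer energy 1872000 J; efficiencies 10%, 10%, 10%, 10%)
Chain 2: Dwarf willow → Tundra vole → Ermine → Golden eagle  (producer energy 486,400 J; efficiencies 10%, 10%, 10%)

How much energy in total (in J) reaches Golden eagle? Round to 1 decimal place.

Chain 1: 1872000 × 0.1 × 0.1 × 0.1 × 0.1 = 187.2 J
Chain 2: 486400 × 0.1 × 0.1 × 0.1 = 486.4 J
Total at Golden eagle: 187.2 + 486.4 = 673.6 J

673.6 J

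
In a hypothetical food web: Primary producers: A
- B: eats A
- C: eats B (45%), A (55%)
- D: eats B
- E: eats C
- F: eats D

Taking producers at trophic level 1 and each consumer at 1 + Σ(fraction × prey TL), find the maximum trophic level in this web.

4

B: 1 + 1 = 2
C: 1 + (0.45×2 + 0.55×1) = 2.45
D: 1 + 2 = 3
E: 1 + 2.45 = 3.45
F: 1 + 3 = 4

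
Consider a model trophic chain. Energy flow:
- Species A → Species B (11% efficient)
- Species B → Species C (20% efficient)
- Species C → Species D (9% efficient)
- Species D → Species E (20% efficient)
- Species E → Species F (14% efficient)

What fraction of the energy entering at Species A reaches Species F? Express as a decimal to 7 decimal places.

0.0000554

Product of link efficiencies: 0.11 × 0.2 × 0.09 × 0.2 × 0.14 = 0.00005544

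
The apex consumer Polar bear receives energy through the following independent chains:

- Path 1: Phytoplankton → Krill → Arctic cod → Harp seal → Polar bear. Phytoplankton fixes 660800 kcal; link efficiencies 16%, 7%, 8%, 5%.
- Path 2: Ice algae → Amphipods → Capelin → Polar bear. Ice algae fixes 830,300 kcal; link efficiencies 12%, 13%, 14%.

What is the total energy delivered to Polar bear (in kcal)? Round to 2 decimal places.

1842.98 kcal

Path 1: 660800 × 0.16 × 0.07 × 0.08 × 0.05 = 29.60384 kcal
Path 2: 830300 × 0.12 × 0.13 × 0.14 = 1813.3752 kcal
Total at Polar bear: 29.60384 + 1813.3752 = 1842.97904 kcal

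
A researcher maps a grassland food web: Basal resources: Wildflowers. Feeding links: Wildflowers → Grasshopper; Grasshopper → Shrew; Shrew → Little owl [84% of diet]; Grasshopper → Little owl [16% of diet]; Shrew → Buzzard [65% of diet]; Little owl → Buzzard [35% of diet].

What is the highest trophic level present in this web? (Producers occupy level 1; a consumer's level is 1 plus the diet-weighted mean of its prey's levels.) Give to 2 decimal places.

Grasshopper: 1 + 1 = 2
Shrew: 1 + 2 = 3
Little owl: 1 + (0.84×3 + 0.16×2) = 3.84
Buzzard: 1 + (0.65×3 + 0.35×3.84) = 4.294

4.29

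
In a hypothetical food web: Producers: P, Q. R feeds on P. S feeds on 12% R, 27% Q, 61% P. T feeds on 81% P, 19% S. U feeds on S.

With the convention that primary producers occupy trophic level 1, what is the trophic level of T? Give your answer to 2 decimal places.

2.21

R: 1 + 1 = 2
S: 1 + (0.12×2 + 0.27×1 + 0.61×1) = 2.12
T: 1 + (0.81×1 + 0.19×2.12) = 2.2128
U: 1 + 2.12 = 3.12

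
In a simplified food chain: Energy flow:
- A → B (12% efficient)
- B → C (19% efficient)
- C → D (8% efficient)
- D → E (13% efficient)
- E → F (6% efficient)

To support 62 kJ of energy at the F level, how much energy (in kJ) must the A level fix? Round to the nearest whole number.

4357850 kJ

Cumulative transfer efficiency: 0.12 × 0.19 × 0.08 × 0.13 × 0.06 = 0.0000142272
A energy = 62 / 0.0000142272 = 4357850 kJ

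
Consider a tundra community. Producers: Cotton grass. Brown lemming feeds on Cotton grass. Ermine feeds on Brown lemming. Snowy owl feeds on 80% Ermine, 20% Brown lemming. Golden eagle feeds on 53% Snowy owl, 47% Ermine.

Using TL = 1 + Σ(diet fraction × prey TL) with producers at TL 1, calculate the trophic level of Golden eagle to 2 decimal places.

4.42

Brown lemming: 1 + 1 = 2
Ermine: 1 + 2 = 3
Snowy owl: 1 + (0.8×3 + 0.2×2) = 3.8
Golden eagle: 1 + (0.53×3.8 + 0.47×3) = 4.424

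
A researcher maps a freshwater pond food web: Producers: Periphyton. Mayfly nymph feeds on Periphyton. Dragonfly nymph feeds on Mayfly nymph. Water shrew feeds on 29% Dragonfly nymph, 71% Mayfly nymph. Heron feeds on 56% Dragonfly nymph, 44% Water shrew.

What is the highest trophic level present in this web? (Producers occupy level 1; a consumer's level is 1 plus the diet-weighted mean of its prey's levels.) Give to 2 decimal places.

4.13

Mayfly nymph: 1 + 1 = 2
Dragonfly nymph: 1 + 2 = 3
Water shrew: 1 + (0.29×3 + 0.71×2) = 3.29
Heron: 1 + (0.56×3 + 0.44×3.29) = 4.1276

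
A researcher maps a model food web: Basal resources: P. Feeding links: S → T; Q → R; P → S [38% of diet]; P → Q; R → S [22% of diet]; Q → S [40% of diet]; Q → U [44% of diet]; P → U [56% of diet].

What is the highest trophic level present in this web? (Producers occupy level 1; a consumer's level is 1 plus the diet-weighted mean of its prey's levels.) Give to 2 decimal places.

3.84

Q: 1 + 1 = 2
R: 1 + 2 = 3
S: 1 + (0.22×3 + 0.4×2 + 0.38×1) = 2.84
T: 1 + 2.84 = 3.84
U: 1 + (0.44×2 + 0.56×1) = 2.44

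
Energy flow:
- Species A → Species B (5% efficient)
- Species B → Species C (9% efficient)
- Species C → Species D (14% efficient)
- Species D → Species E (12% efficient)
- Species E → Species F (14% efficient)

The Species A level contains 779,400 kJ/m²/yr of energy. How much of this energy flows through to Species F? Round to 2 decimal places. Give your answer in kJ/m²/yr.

Species B: 779400 × 0.05 = 38970 kJ/m²/yr
Species C: 38970 × 0.09 = 3507.3 kJ/m²/yr
Species D: 3507.3 × 0.14 = 491.022 kJ/m²/yr
Species E: 491.022 × 0.12 = 58.92264 kJ/m²/yr
Species F: 58.92264 × 0.14 = 8.2491696 kJ/m²/yr

8.25 kJ/m²/yr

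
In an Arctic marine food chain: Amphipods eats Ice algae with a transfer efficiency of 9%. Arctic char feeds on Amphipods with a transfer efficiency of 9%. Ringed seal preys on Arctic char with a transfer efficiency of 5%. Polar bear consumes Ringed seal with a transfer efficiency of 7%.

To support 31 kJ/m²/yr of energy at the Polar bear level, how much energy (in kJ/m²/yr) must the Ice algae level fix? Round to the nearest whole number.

Cumulative transfer efficiency: 0.09 × 0.09 × 0.05 × 0.07 = 0.00002835
Ice algae energy = 31 / 0.00002835 = 1093474 kJ/m²/yr

1093474 kJ/m²/yr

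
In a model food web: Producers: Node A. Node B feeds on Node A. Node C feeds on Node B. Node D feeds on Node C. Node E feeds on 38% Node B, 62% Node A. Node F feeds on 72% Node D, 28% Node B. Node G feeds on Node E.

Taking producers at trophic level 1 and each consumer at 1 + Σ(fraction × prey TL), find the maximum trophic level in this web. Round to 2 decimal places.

4.44

Node B: 1 + 1 = 2
Node C: 1 + 2 = 3
Node D: 1 + 3 = 4
Node E: 1 + (0.38×2 + 0.62×1) = 2.38
Node F: 1 + (0.72×4 + 0.28×2) = 4.44
Node G: 1 + 2.38 = 3.38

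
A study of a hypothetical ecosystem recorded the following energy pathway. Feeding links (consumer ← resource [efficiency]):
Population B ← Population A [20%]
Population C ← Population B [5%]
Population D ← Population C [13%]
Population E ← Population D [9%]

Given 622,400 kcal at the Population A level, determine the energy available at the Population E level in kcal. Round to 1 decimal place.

72.8 kcal

Population B: 622400 × 0.2 = 124480 kcal
Population C: 124480 × 0.05 = 6224 kcal
Population D: 6224 × 0.13 = 809.12 kcal
Population E: 809.12 × 0.09 = 72.8208 kcal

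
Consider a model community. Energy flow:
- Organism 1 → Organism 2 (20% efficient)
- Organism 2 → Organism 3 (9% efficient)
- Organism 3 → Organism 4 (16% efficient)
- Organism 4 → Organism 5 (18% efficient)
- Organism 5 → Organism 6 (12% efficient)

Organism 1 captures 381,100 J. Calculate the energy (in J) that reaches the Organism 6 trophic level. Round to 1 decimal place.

23.7 J

Organism 2: 381100 × 0.2 = 76220 J
Organism 3: 76220 × 0.09 = 6859.8 J
Organism 4: 6859.8 × 0.16 = 1097.568 J
Organism 5: 1097.568 × 0.18 = 197.56224 J
Organism 6: 197.56224 × 0.12 = 23.7074688 J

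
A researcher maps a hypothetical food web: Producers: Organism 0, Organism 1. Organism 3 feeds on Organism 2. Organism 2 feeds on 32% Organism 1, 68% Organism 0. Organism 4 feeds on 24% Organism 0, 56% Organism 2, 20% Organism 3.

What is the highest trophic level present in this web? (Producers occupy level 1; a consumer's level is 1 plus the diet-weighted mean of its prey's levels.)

3

Organism 2: 1 + (0.32×1 + 0.68×1) = 2
Organism 3: 1 + 2 = 3
Organism 4: 1 + (0.24×1 + 0.56×2 + 0.2×3) = 2.96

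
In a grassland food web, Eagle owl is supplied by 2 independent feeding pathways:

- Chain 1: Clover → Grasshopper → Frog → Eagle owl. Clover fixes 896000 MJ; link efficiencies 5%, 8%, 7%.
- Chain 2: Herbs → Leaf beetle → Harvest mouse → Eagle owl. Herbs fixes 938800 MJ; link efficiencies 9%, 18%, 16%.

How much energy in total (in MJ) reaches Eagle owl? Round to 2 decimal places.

Chain 1: 896000 × 0.05 × 0.08 × 0.07 = 250.88 MJ
Chain 2: 938800 × 0.09 × 0.18 × 0.16 = 2433.3696 MJ
Total at Eagle owl: 250.88 + 2433.3696 = 2684.2496 MJ

2684.25 MJ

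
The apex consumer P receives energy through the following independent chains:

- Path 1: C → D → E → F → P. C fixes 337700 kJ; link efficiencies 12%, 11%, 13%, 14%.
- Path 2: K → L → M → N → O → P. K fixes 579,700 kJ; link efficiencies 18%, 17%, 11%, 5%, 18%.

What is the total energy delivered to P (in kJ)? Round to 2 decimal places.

Path 1: 337700 × 0.12 × 0.11 × 0.13 × 0.14 = 81.129048 kJ
Path 2: 579700 × 0.18 × 0.17 × 0.11 × 0.05 × 0.18 = 17.5614318 kJ
Total at P: 81.129048 + 17.5614318 = 98.6904798 kJ

98.69 kJ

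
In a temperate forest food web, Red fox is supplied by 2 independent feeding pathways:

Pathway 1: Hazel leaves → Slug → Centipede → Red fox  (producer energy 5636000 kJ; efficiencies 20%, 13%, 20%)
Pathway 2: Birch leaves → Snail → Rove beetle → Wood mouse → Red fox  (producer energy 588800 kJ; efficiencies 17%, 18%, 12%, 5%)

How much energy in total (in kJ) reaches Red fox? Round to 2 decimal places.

Pathway 1: 5636000 × 0.2 × 0.13 × 0.2 = 29307.2 kJ
Pathway 2: 588800 × 0.17 × 0.18 × 0.12 × 0.05 = 108.10368 kJ
Total at Red fox: 29307.2 + 108.10368 = 29415.30368 kJ

29415.30 kJ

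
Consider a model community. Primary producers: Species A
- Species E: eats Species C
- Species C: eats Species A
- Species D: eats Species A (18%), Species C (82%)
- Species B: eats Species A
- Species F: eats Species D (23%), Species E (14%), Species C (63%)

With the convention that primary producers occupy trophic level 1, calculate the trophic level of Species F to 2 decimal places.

3.33

Species B: 1 + 1 = 2
Species C: 1 + 1 = 2
Species D: 1 + (0.18×1 + 0.82×2) = 2.82
Species E: 1 + 2 = 3
Species F: 1 + (0.23×2.82 + 0.14×3 + 0.63×2) = 3.3286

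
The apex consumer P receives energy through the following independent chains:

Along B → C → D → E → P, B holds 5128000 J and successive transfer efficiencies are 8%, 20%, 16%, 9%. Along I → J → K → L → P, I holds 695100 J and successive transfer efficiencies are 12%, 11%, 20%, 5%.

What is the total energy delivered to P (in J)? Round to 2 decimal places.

1273.24 J

Via B: 5128000 × 0.08 × 0.2 × 0.16 × 0.09 = 1181.4912 J
Via I: 695100 × 0.12 × 0.11 × 0.2 × 0.05 = 91.7532 J
Total at P: 1181.4912 + 91.7532 = 1273.2444 J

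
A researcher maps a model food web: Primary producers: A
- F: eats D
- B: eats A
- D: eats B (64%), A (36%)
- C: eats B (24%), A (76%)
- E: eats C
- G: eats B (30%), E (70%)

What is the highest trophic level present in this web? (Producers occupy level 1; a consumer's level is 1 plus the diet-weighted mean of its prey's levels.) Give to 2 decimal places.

3.87

B: 1 + 1 = 2
C: 1 + (0.24×2 + 0.76×1) = 2.24
D: 1 + (0.64×2 + 0.36×1) = 2.64
E: 1 + 2.24 = 3.24
F: 1 + 2.64 = 3.64
G: 1 + (0.3×2 + 0.7×3.24) = 3.868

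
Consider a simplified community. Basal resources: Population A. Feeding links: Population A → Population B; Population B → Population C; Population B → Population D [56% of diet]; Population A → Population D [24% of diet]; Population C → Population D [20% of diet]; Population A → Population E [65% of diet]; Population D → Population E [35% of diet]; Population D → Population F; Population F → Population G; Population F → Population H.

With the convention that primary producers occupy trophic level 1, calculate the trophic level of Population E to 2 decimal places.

2.69

Population B: 1 + 1 = 2
Population C: 1 + 2 = 3
Population D: 1 + (0.56×2 + 0.24×1 + 0.2×3) = 2.96
Population E: 1 + (0.65×1 + 0.35×2.96) = 2.686
Population F: 1 + 2.96 = 3.96
Population G: 1 + 3.96 = 4.96
Population H: 1 + 3.96 = 4.96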